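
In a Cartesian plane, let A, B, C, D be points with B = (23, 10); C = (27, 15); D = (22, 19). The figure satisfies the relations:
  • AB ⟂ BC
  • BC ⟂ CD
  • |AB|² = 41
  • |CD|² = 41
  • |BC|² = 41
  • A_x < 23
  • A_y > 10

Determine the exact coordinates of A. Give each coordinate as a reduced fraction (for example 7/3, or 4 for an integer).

1. A_x = 18  [[AB ⟂ BC ⇒ -4x-5y+142=0] ∩ [|A−(23, 10)|²=41]]
2. A_y = 14  [[AB ⟂ BC ⇒ -4x-5y+142=0] ∩ [|A−(23, 10)|²=41]]
   so A = (18, 14)

A = (18, 14)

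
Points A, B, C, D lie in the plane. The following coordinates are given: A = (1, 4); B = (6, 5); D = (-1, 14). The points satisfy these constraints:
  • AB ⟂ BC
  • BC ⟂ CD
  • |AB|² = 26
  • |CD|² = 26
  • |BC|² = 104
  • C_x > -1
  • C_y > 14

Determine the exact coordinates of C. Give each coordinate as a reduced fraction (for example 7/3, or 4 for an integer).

1. C_x = 4  [[AB ⟂ BC ⇒ 5x+1y-35=0] ∩ [|C−(-1, 14)|²=26]]
2. C_y = 15  [[AB ⟂ BC ⇒ 5x+1y-35=0] ∩ [|C−(-1, 14)|²=26]]
   so C = (4, 15)

C = (4, 15)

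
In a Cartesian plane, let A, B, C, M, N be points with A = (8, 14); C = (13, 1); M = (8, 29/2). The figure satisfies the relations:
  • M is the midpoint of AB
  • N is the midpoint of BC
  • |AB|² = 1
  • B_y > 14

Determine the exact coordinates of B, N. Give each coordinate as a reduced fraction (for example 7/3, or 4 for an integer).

1. B_x = 8  [B = 2·M−A = 2·(8, 29/2)−(8, 14)]
2. B_y = 15  [B = 2·M−A = 2·(8, 29/2)−(8, 14)]
   so B = (8, 15)
3. N_x = 21/2  [2·N = B+C = (8, 15)+(13, 1)]
4. N_y = 8  [2·N = B+C = (8, 15)+(13, 1)]
   so N = (21/2, 8)

B = (8, 15)
N = (21/2, 8)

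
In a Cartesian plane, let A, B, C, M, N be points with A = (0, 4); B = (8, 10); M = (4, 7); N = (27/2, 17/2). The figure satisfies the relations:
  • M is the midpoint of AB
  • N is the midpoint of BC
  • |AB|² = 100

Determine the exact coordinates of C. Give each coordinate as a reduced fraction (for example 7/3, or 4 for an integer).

C = (19, 7)

1. C_x = 19  [C = 2·N−B = 2·(27/2, 17/2)−(8, 10)]
2. C_y = 7  [C = 2·N−B = 2·(27/2, 17/2)−(8, 10)]
   so C = (19, 7)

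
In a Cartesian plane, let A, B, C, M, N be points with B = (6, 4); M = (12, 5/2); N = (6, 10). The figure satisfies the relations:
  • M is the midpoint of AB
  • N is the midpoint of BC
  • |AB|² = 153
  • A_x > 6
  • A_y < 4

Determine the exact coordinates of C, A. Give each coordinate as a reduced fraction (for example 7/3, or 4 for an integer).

C = (6, 16)
A = (18, 1)

1. A_x = 18  [A = 2·M−B = 2·(12, 5/2)−(6, 4)]
2. A_y = 1  [A = 2·M−B = 2·(12, 5/2)−(6, 4)]
   so A = (18, 1)
3. C_x = 6  [C = 2·N−B = 2·(6, 10)−(6, 4)]
4. C_y = 16  [C = 2·N−B = 2·(6, 10)−(6, 4)]
   so C = (6, 16)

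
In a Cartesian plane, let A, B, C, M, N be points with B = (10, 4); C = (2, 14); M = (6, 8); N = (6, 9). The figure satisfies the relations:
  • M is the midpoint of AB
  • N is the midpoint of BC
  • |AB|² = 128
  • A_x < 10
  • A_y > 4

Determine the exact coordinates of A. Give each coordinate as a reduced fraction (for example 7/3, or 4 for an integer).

A = (2, 12)

1. A_x = 2  [A = 2·M−B = 2·(6, 8)−(10, 4)]
2. A_y = 12  [A = 2·M−B = 2·(6, 8)−(10, 4)]
   so A = (2, 12)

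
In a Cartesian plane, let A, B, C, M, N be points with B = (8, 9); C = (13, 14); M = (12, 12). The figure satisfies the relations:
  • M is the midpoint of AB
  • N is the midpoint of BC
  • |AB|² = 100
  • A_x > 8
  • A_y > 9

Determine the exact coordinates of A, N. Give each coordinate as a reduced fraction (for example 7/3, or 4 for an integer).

A = (16, 15)
N = (21/2, 23/2)

1. A_x = 16  [A = 2·M−B = 2·(12, 12)−(8, 9)]
2. A_y = 15  [A = 2·M−B = 2·(12, 12)−(8, 9)]
   so A = (16, 15)
3. N_x = 21/2  [2·N = B+C = (8, 9)+(13, 14)]
4. N_y = 23/2  [2·N = B+C = (8, 9)+(13, 14)]
   so N = (21/2, 23/2)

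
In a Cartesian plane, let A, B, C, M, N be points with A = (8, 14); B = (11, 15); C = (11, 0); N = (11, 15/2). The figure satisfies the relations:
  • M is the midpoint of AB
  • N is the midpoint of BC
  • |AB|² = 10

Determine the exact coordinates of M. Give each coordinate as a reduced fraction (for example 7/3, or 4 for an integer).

1. M_x = 19/2  [2·M = A+B = (8, 14)+(11, 15)]
2. M_y = 29/2  [2·M = A+B = (8, 14)+(11, 15)]
   so M = (19/2, 29/2)

M = (19/2, 29/2)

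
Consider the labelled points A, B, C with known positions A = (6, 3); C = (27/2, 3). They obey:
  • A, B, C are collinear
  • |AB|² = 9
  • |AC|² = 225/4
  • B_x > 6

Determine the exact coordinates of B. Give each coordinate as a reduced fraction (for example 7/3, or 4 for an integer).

B = (9, 3)

1. B_x = 9  [[A, B, C are collinear ⇒ -15/2y+45/2=0] ∩ [|B−(6, 3)|²=9]]
2. B_y = 3  [[A, B, C are collinear ⇒ -15/2y+45/2=0] ∩ [|B−(6, 3)|²=9]]
   so B = (9, 3)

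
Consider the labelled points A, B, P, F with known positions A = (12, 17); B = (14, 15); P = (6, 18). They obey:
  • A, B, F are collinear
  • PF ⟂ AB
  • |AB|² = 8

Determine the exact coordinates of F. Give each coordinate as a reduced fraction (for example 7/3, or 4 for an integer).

F = (17/2, 41/2)

1. F_x = 17/2  [[A, B, F are collinear ⇒ 2x+2y-58=0] ∩ [PF ⟂ AB ⇒ 2x-2y+24=0]]
2. F_y = 41/2  [[A, B, F are collinear ⇒ 2x+2y-58=0] ∩ [PF ⟂ AB ⇒ 2x-2y+24=0]]
   so F = (17/2, 41/2)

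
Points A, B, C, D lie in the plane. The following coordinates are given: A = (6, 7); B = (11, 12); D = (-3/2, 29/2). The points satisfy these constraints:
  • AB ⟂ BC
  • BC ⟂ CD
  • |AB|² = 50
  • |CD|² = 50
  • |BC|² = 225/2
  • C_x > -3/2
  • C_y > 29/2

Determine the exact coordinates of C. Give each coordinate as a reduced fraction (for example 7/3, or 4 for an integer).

1. C_x = 7/2  [[AB ⟂ BC ⇒ 5x+5y-115=0] ∩ [|C−(-3/2, 29/2)|²=50]]
2. C_y = 39/2  [[AB ⟂ BC ⇒ 5x+5y-115=0] ∩ [|C−(-3/2, 29/2)|²=50]]
   so C = (7/2, 39/2)

C = (7/2, 39/2)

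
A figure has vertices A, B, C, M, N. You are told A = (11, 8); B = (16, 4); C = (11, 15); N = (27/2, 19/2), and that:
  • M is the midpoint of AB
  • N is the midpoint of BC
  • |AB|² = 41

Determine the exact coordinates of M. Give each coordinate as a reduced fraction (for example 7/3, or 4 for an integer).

M = (27/2, 6)

1. M_x = 27/2  [2·M = A+B = (11, 8)+(16, 4)]
2. M_y = 6  [2·M = A+B = (11, 8)+(16, 4)]
   so M = (27/2, 6)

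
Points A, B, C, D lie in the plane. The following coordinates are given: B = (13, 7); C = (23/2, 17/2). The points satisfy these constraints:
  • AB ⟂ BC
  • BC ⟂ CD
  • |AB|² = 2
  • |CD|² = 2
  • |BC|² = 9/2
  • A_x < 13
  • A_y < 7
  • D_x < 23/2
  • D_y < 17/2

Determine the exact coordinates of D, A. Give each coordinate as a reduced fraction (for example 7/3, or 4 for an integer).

1. D_x = 21/2  [[BC ⟂ CD ⇒ -3/2x+3/2y+9/2=0] ∩ [|D−(23/2, 17/2)|²=2]]
2. D_y = 15/2  [[BC ⟂ CD ⇒ -3/2x+3/2y+9/2=0] ∩ [|D−(23/2, 17/2)|²=2]]
   so D = (21/2, 15/2)
3. A_x = 12  [[AB ⟂ BC ⇒ 3/2x-3/2y-9=0] ∩ [|A−(13, 7)|²=2]]
4. A_y = 6  [[AB ⟂ BC ⇒ 3/2x-3/2y-9=0] ∩ [|A−(13, 7)|²=2]]
   so A = (12, 6)

D = (21/2, 15/2)
A = (12, 6)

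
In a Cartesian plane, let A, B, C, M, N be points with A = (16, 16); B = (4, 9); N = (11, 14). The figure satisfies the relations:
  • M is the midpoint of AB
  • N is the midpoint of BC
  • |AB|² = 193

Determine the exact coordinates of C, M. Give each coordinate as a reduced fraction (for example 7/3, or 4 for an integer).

C = (18, 19)
M = (10, 25/2)

1. M_x = 10  [2·M = A+B = (16, 16)+(4, 9)]
2. M_y = 25/2  [2·M = A+B = (16, 16)+(4, 9)]
   so M = (10, 25/2)
3. C_x = 18  [C = 2·N−B = 2·(11, 14)−(4, 9)]
4. C_y = 19  [C = 2·N−B = 2·(11, 14)−(4, 9)]
   so C = (18, 19)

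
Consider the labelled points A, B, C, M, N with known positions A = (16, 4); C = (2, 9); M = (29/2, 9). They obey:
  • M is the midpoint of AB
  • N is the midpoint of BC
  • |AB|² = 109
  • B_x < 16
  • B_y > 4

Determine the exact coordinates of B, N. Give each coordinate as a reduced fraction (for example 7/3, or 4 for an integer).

1. B_x = 13  [B = 2·M−A = 2·(29/2, 9)−(16, 4)]
2. B_y = 14  [B = 2·M−A = 2·(29/2, 9)−(16, 4)]
   so B = (13, 14)
3. N_x = 15/2  [2·N = B+C = (13, 14)+(2, 9)]
4. N_y = 23/2  [2·N = B+C = (13, 14)+(2, 9)]
   so N = (15/2, 23/2)

B = (13, 14)
N = (15/2, 23/2)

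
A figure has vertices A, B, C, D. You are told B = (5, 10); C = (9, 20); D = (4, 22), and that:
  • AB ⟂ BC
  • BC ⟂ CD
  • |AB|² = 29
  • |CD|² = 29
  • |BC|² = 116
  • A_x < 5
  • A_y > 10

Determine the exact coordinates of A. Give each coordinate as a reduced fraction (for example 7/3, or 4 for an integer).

1. A_x = 0  [[AB ⟂ BC ⇒ -4x-10y+120=0] ∩ [|A−(5, 10)|²=29]]
2. A_y = 12  [[AB ⟂ BC ⇒ -4x-10y+120=0] ∩ [|A−(5, 10)|²=29]]
   so A = (0, 12)

A = (0, 12)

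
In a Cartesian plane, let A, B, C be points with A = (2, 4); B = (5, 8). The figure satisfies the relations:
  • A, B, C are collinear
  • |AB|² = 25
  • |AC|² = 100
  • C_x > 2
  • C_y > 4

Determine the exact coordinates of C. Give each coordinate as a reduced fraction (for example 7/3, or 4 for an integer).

C = (8, 12)

1. C_x = 8  [[A, B, C are collinear ⇒ -4x+3y-4=0] ∩ [|C−(2, 4)|²=100]]
2. C_y = 12  [[A, B, C are collinear ⇒ -4x+3y-4=0] ∩ [|C−(2, 4)|²=100]]
   so C = (8, 12)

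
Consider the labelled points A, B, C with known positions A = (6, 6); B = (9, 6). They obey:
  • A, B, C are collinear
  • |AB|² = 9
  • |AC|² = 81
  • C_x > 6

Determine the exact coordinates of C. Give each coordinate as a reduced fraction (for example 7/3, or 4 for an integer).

1. C_x = 15  [[A, B, C are collinear ⇒ 3y-18=0] ∩ [|C−(6, 6)|²=81]]
2. C_y = 6  [[A, B, C are collinear ⇒ 3y-18=0] ∩ [|C−(6, 6)|²=81]]
   so C = (15, 6)

C = (15, 6)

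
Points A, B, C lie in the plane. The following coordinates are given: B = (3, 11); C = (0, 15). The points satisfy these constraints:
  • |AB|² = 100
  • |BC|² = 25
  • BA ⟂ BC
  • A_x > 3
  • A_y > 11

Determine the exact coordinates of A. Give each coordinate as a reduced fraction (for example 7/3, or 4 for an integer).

1. A_x = 11  [[BA ⟂ BC ⇒ -3x+4y-35=0] ∩ [|A−(3, 11)|²=100]]
2. A_y = 17  [[BA ⟂ BC ⇒ -3x+4y-35=0] ∩ [|A−(3, 11)|²=100]]
   so A = (11, 17)

A = (11, 17)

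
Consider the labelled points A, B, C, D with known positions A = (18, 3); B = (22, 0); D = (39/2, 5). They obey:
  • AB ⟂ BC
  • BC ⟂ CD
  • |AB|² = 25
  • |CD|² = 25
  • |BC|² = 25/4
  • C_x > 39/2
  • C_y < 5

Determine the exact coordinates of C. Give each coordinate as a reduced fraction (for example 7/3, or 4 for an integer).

1. C_x = 47/2  [[AB ⟂ BC ⇒ 4x-3y-88=0] ∩ [|C−(39/2, 5)|²=25]]
2. C_y = 2  [[AB ⟂ BC ⇒ 4x-3y-88=0] ∩ [|C−(39/2, 5)|²=25]]
   so C = (47/2, 2)

C = (47/2, 2)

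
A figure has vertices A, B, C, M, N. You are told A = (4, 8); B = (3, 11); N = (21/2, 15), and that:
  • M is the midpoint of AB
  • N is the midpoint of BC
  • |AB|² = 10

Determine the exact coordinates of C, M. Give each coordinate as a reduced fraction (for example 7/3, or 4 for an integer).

C = (18, 19)
M = (7/2, 19/2)

1. M_x = 7/2  [2·M = A+B = (4, 8)+(3, 11)]
2. M_y = 19/2  [2·M = A+B = (4, 8)+(3, 11)]
   so M = (7/2, 19/2)
3. C_x = 18  [C = 2·N−B = 2·(21/2, 15)−(3, 11)]
4. C_y = 19  [C = 2·N−B = 2·(21/2, 15)−(3, 11)]
   so C = (18, 19)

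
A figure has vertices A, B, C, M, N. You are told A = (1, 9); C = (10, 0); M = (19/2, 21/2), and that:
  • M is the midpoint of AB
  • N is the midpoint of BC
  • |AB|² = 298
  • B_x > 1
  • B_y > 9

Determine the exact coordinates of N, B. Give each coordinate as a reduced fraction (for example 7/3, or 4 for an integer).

N = (14, 6)
B = (18, 12)

1. B_x = 18  [B = 2·M−A = 2·(19/2, 21/2)−(1, 9)]
2. B_y = 12  [B = 2·M−A = 2·(19/2, 21/2)−(1, 9)]
   so B = (18, 12)
3. N_x = 14  [2·N = B+C = (18, 12)+(10, 0)]
4. N_y = 6  [2·N = B+C = (18, 12)+(10, 0)]
   so N = (14, 6)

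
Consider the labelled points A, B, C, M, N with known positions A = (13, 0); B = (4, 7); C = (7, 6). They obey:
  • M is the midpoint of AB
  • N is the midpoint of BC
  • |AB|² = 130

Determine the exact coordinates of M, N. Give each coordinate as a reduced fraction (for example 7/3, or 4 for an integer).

M = (17/2, 7/2)
N = (11/2, 13/2)

1. M_x = 17/2  [2·M = A+B = (13, 0)+(4, 7)]
2. M_y = 7/2  [2·M = A+B = (13, 0)+(4, 7)]
   so M = (17/2, 7/2)
3. N_x = 11/2  [2·N = B+C = (4, 7)+(7, 6)]
4. N_y = 13/2  [2·N = B+C = (4, 7)+(7, 6)]
   so N = (11/2, 13/2)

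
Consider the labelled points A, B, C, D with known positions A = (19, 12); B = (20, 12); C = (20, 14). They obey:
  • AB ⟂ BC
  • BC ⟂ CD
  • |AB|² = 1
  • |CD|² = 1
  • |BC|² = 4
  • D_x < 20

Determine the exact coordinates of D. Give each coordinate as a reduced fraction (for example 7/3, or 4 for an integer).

1. D_x = 19  [[BC ⟂ CD ⇒ 2y-28=0] ∩ [|D−(20, 14)|²=1]]
2. D_y = 14  [[BC ⟂ CD ⇒ 2y-28=0] ∩ [|D−(20, 14)|²=1]]
   so D = (19, 14)

D = (19, 14)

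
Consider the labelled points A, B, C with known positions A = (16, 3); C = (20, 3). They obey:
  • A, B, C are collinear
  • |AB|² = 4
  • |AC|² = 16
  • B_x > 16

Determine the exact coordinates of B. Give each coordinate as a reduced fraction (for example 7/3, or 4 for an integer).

1. B_x = 18  [[A, B, C are collinear ⇒ -4y+12=0] ∩ [|B−(16, 3)|²=4]]
2. B_y = 3  [[A, B, C are collinear ⇒ -4y+12=0] ∩ [|B−(16, 3)|²=4]]
   so B = (18, 3)

B = (18, 3)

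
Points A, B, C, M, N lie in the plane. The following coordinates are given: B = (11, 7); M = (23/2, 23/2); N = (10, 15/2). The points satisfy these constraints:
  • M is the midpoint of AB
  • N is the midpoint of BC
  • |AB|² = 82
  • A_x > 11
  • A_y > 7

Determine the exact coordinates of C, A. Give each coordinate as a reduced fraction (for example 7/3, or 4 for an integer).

C = (9, 8)
A = (12, 16)

1. A_x = 12  [A = 2·M−B = 2·(23/2, 23/2)−(11, 7)]
2. A_y = 16  [A = 2·M−B = 2·(23/2, 23/2)−(11, 7)]
   so A = (12, 16)
3. C_x = 9  [C = 2·N−B = 2·(10, 15/2)−(11, 7)]
4. C_y = 8  [C = 2·N−B = 2·(10, 15/2)−(11, 7)]
   so C = (9, 8)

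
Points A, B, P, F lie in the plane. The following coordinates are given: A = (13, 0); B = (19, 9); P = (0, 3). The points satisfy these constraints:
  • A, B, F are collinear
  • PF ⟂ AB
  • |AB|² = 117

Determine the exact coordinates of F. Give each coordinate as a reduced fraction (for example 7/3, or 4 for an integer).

1. F_x = 135/13  [[A, B, F are collinear ⇒ -9x+6y+117=0] ∩ [PF ⟂ AB ⇒ 6x+9y-27=0]]
2. F_y = -51/13  [[A, B, F are collinear ⇒ -9x+6y+117=0] ∩ [PF ⟂ AB ⇒ 6x+9y-27=0]]
   so F = (135/13, -51/13)

F = (135/13, -51/13)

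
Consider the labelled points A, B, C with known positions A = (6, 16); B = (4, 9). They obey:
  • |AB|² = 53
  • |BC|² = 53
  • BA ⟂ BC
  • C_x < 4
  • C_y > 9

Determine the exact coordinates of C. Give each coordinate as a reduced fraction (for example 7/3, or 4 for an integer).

C = (-3, 11)

1. C_x = -3  [[BA ⟂ BC ⇒ 2x+7y-71=0] ∩ [|C−(4, 9)|²=53]]
2. C_y = 11  [[BA ⟂ BC ⇒ 2x+7y-71=0] ∩ [|C−(4, 9)|²=53]]
   so C = (-3, 11)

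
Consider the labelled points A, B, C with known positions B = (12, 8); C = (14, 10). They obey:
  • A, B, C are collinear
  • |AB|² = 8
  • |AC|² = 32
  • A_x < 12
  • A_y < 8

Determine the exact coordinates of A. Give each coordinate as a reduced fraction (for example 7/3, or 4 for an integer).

1. A_x = 10  [[A, B, C are collinear ⇒ -2x+2y+8=0] ∩ [|A−(12, 8)|²=8]]
2. A_y = 6  [[A, B, C are collinear ⇒ -2x+2y+8=0] ∩ [|A−(12, 8)|²=8]]
   so A = (10, 6)

A = (10, 6)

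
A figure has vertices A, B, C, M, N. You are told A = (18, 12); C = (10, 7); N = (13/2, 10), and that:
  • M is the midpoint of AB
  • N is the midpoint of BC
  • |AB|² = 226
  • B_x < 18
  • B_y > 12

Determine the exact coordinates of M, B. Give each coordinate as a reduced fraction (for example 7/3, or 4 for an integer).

M = (21/2, 25/2)
B = (3, 13)

1. B_x = 3  [B = 2·N−C = 2·(13/2, 10)−(10, 7)]
2. B_y = 13  [B = 2·N−C = 2·(13/2, 10)−(10, 7)]
   so B = (3, 13)
3. M_x = 21/2  [2·M = A+B = (18, 12)+(3, 13)]
4. M_y = 25/2  [2·M = A+B = (18, 12)+(3, 13)]
   so M = (21/2, 25/2)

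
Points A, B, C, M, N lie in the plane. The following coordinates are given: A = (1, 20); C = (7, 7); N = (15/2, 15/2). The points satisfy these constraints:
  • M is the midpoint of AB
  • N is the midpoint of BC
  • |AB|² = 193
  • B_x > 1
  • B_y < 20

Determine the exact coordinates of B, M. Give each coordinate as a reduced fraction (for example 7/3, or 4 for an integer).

1. B_x = 8  [B = 2·N−C = 2·(15/2, 15/2)−(7, 7)]
2. B_y = 8  [B = 2·N−C = 2·(15/2, 15/2)−(7, 7)]
   so B = (8, 8)
3. M_x = 9/2  [2·M = A+B = (1, 20)+(8, 8)]
4. M_y = 14  [2·M = A+B = (1, 20)+(8, 8)]
   so M = (9/2, 14)

B = (8, 8)
M = (9/2, 14)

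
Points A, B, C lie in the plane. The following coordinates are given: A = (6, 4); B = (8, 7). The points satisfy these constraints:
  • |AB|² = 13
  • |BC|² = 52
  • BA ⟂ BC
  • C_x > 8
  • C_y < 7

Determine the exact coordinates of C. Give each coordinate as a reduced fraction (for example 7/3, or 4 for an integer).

1. C_x = 14  [[BA ⟂ BC ⇒ -2x-3y+37=0] ∩ [|C−(8, 7)|²=52]]
2. C_y = 3  [[BA ⟂ BC ⇒ -2x-3y+37=0] ∩ [|C−(8, 7)|²=52]]
   so C = (14, 3)

C = (14, 3)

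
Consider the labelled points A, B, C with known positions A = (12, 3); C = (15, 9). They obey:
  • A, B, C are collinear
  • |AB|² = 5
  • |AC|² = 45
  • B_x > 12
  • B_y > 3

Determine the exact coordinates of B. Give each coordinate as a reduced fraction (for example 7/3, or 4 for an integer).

1. B_x = 13  [[A, B, C are collinear ⇒ 6x-3y-63=0] ∩ [|B−(12, 3)|²=5]]
2. B_y = 5  [[A, B, C are collinear ⇒ 6x-3y-63=0] ∩ [|B−(12, 3)|²=5]]
   so B = (13, 5)

B = (13, 5)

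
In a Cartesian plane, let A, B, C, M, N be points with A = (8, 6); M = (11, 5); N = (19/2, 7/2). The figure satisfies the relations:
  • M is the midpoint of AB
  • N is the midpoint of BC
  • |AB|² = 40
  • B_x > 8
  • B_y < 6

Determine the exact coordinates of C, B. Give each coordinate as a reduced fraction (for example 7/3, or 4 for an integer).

C = (5, 3)
B = (14, 4)

1. B_x = 14  [B = 2·M−A = 2·(11, 5)−(8, 6)]
2. B_y = 4  [B = 2·M−A = 2·(11, 5)−(8, 6)]
   so B = (14, 4)
3. C_x = 5  [C = 2·N−B = 2·(19/2, 7/2)−(14, 4)]
4. C_y = 3  [C = 2·N−B = 2·(19/2, 7/2)−(14, 4)]
   so C = (5, 3)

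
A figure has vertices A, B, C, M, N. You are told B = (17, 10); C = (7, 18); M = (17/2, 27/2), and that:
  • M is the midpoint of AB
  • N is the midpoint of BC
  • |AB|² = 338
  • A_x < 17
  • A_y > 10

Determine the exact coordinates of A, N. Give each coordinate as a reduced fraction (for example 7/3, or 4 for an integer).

A = (0, 17)
N = (12, 14)

1. A_x = 0  [A = 2·M−B = 2·(17/2, 27/2)−(17, 10)]
2. A_y = 17  [A = 2·M−B = 2·(17/2, 27/2)−(17, 10)]
   so A = (0, 17)
3. N_x = 12  [2·N = B+C = (17, 10)+(7, 18)]
4. N_y = 14  [2·N = B+C = (17, 10)+(7, 18)]
   so N = (12, 14)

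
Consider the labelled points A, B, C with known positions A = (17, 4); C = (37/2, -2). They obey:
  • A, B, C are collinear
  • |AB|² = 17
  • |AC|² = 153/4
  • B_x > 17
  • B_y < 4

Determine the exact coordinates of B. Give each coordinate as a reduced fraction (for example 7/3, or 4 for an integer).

1. B_x = 18  [[A, B, C are collinear ⇒ -6x-3/2y+108=0] ∩ [|B−(17, 4)|²=17]]
2. B_y = 0  [[A, B, C are collinear ⇒ -6x-3/2y+108=0] ∩ [|B−(17, 4)|²=17]]
   so B = (18, 0)

B = (18, 0)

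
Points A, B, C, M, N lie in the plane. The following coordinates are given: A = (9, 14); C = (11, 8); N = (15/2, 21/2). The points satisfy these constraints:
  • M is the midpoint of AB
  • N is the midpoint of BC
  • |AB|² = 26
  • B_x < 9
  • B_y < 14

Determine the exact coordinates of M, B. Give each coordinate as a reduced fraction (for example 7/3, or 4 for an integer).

1. B_x = 4  [B = 2·N−C = 2·(15/2, 21/2)−(11, 8)]
2. B_y = 13  [B = 2·N−C = 2·(15/2, 21/2)−(11, 8)]
   so B = (4, 13)
3. M_x = 13/2  [2·M = A+B = (9, 14)+(4, 13)]
4. M_y = 27/2  [2·M = A+B = (9, 14)+(4, 13)]
   so M = (13/2, 27/2)

M = (13/2, 27/2)
B = (4, 13)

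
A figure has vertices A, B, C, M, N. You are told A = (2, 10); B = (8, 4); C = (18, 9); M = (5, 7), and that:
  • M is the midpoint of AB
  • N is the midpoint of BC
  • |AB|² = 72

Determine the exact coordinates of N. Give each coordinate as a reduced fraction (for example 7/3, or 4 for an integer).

1. N_x = 13  [2·N = B+C = (8, 4)+(18, 9)]
2. N_y = 13/2  [2·N = B+C = (8, 4)+(18, 9)]
   so N = (13, 13/2)

N = (13, 13/2)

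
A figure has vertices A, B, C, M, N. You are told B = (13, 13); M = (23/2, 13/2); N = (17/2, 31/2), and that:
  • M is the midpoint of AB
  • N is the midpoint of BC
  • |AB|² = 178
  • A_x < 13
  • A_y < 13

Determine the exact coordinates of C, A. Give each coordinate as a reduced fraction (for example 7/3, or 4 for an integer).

1. A_x = 10  [A = 2·M−B = 2·(23/2, 13/2)−(13, 13)]
2. A_y = 0  [A = 2·M−B = 2·(23/2, 13/2)−(13, 13)]
   so A = (10, 0)
3. C_x = 4  [C = 2·N−B = 2·(17/2, 31/2)−(13, 13)]
4. C_y = 18  [C = 2·N−B = 2·(17/2, 31/2)−(13, 13)]
   so C = (4, 18)

C = (4, 18)
A = (10, 0)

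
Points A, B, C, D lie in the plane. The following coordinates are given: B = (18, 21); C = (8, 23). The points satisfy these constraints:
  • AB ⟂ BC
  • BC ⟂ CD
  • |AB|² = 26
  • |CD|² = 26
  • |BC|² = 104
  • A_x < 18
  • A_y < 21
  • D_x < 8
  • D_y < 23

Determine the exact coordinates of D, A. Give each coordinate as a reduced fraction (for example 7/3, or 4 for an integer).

D = (7, 18)
A = (17, 16)

1. D_x = 7  [[BC ⟂ CD ⇒ -10x+2y+34=0] ∩ [|D−(8, 23)|²=26]]
2. D_y = 18  [[BC ⟂ CD ⇒ -10x+2y+34=0] ∩ [|D−(8, 23)|²=26]]
   so D = (7, 18)
3. A_x = 17  [[AB ⟂ BC ⇒ 10x-2y-138=0] ∩ [|A−(18, 21)|²=26]]
4. A_y = 16  [[AB ⟂ BC ⇒ 10x-2y-138=0] ∩ [|A−(18, 21)|²=26]]
   so A = (17, 16)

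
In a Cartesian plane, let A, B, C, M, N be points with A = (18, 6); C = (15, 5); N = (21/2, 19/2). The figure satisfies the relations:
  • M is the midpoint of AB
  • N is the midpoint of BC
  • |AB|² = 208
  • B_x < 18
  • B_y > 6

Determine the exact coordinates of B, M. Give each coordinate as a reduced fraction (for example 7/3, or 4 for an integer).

B = (6, 14)
M = (12, 10)

1. B_x = 6  [B = 2·N−C = 2·(21/2, 19/2)−(15, 5)]
2. B_y = 14  [B = 2·N−C = 2·(21/2, 19/2)−(15, 5)]
   so B = (6, 14)
3. M_x = 12  [2·M = A+B = (18, 6)+(6, 14)]
4. M_y = 10  [2·M = A+B = (18, 6)+(6, 14)]
   so M = (12, 10)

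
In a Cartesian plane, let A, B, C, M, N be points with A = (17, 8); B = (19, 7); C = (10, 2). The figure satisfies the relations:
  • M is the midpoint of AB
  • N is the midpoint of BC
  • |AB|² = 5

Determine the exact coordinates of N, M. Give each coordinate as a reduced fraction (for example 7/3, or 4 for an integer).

1. M_x = 18  [2·M = A+B = (17, 8)+(19, 7)]
2. M_y = 15/2  [2·M = A+B = (17, 8)+(19, 7)]
   so M = (18, 15/2)
3. N_x = 29/2  [2·N = B+C = (19, 7)+(10, 2)]
4. N_y = 9/2  [2·N = B+C = (19, 7)+(10, 2)]
   so N = (29/2, 9/2)

N = (29/2, 9/2)
M = (18, 15/2)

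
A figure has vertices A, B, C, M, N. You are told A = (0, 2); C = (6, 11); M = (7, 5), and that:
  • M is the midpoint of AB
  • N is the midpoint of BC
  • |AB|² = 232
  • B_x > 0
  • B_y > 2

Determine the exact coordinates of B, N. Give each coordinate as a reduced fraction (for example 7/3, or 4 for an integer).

1. B_x = 14  [B = 2·M−A = 2·(7, 5)−(0, 2)]
2. B_y = 8  [B = 2·M−A = 2·(7, 5)−(0, 2)]
   so B = (14, 8)
3. N_x = 10  [2·N = B+C = (14, 8)+(6, 11)]
4. N_y = 19/2  [2·N = B+C = (14, 8)+(6, 11)]
   so N = (10, 19/2)

B = (14, 8)
N = (10, 19/2)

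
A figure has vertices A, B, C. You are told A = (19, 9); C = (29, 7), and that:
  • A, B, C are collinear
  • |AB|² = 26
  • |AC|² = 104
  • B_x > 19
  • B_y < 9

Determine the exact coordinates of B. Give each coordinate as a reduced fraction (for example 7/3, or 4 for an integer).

1. B_x = 24  [[A, B, C are collinear ⇒ -2x-10y+128=0] ∩ [|B−(19, 9)|²=26]]
2. B_y = 8  [[A, B, C are collinear ⇒ -2x-10y+128=0] ∩ [|B−(19, 9)|²=26]]
   so B = (24, 8)

B = (24, 8)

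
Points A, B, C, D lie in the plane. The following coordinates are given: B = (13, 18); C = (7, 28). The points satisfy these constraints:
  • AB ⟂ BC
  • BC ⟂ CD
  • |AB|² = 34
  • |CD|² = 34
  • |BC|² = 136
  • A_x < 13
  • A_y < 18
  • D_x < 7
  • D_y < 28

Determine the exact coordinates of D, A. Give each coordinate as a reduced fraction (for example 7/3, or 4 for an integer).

D = (2, 25)
A = (8, 15)

1. D_x = 2  [[BC ⟂ CD ⇒ -6x+10y-238=0] ∩ [|D−(7, 28)|²=34]]
2. D_y = 25  [[BC ⟂ CD ⇒ -6x+10y-238=0] ∩ [|D−(7, 28)|²=34]]
   so D = (2, 25)
3. A_x = 8  [[AB ⟂ BC ⇒ 6x-10y+102=0] ∩ [|A−(13, 18)|²=34]]
4. A_y = 15  [[AB ⟂ BC ⇒ 6x-10y+102=0] ∩ [|A−(13, 18)|²=34]]
   so A = (8, 15)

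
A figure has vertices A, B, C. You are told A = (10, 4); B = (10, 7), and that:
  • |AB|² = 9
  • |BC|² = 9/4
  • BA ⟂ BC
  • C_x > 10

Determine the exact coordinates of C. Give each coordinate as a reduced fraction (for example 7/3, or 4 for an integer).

C = (23/2, 7)

1. C_x = 23/2  [[BA ⟂ BC ⇒ -3y+21=0] ∩ [|C−(10, 7)|²=9/4]]
2. C_y = 7  [[BA ⟂ BC ⇒ -3y+21=0] ∩ [|C−(10, 7)|²=9/4]]
   so C = (23/2, 7)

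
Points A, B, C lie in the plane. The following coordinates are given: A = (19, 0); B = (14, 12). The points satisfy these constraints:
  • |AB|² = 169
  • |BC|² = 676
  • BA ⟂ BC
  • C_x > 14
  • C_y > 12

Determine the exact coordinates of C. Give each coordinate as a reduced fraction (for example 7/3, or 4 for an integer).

C = (38, 22)

1. C_x = 38  [[BA ⟂ BC ⇒ 5x-12y+74=0] ∩ [|C−(14, 12)|²=676]]
2. C_y = 22  [[BA ⟂ BC ⇒ 5x-12y+74=0] ∩ [|C−(14, 12)|²=676]]
   so C = (38, 22)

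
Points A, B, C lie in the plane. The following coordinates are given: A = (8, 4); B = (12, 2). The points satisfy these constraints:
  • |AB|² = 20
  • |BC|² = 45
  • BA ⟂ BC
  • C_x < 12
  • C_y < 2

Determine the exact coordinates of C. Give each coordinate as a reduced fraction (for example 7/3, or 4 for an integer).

C = (9, -4)

1. C_x = 9  [[BA ⟂ BC ⇒ -4x+2y+44=0] ∩ [|C−(12, 2)|²=45]]
2. C_y = -4  [[BA ⟂ BC ⇒ -4x+2y+44=0] ∩ [|C−(12, 2)|²=45]]
   so C = (9, -4)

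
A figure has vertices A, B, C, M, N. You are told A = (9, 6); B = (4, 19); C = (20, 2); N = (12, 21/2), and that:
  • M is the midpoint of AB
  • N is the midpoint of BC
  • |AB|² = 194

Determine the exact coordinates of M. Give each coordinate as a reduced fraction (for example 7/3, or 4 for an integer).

M = (13/2, 25/2)

1. M_x = 13/2  [2·M = A+B = (9, 6)+(4, 19)]
2. M_y = 25/2  [2·M = A+B = (9, 6)+(4, 19)]
   so M = (13/2, 25/2)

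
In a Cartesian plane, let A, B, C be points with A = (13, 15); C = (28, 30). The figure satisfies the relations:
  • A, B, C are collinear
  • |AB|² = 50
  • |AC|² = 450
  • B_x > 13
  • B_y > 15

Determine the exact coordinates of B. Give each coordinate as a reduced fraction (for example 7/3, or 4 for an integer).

B = (18, 20)

1. B_x = 18  [[A, B, C are collinear ⇒ 15x-15y+30=0] ∩ [|B−(13, 15)|²=50]]
2. B_y = 20  [[A, B, C are collinear ⇒ 15x-15y+30=0] ∩ [|B−(13, 15)|²=50]]
   so B = (18, 20)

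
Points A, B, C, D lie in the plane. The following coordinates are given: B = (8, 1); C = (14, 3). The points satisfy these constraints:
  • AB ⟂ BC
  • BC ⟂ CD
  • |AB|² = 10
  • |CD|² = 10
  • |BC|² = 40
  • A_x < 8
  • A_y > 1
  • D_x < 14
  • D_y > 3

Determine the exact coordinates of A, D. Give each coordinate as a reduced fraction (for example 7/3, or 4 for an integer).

A = (7, 4)
D = (13, 6)

1. A_x = 7  [[AB ⟂ BC ⇒ -6x-2y+50=0] ∩ [|A−(8, 1)|²=10]]
2. A_y = 4  [[AB ⟂ BC ⇒ -6x-2y+50=0] ∩ [|A−(8, 1)|²=10]]
   so A = (7, 4)
3. D_x = 13  [[BC ⟂ CD ⇒ 6x+2y-90=0] ∩ [|D−(14, 3)|²=10]]
4. D_y = 6  [[BC ⟂ CD ⇒ 6x+2y-90=0] ∩ [|D−(14, 3)|²=10]]
   so D = (13, 6)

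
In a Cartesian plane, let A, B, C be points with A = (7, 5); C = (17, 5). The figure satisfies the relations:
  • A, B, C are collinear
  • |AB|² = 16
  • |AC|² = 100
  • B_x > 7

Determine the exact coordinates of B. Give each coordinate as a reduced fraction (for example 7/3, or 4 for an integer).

B = (11, 5)

1. B_x = 11  [[A, B, C are collinear ⇒ -10y+50=0] ∩ [|B−(7, 5)|²=16]]
2. B_y = 5  [[A, B, C are collinear ⇒ -10y+50=0] ∩ [|B−(7, 5)|²=16]]
   so B = (11, 5)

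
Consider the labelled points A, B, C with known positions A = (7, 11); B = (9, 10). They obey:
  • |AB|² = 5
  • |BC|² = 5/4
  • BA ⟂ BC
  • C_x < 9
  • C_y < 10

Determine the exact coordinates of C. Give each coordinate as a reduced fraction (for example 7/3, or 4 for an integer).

1. C_x = 17/2  [[BA ⟂ BC ⇒ -2x+1y+8=0] ∩ [|C−(9, 10)|²=5/4]]
2. C_y = 9  [[BA ⟂ BC ⇒ -2x+1y+8=0] ∩ [|C−(9, 10)|²=5/4]]
   so C = (17/2, 9)

C = (17/2, 9)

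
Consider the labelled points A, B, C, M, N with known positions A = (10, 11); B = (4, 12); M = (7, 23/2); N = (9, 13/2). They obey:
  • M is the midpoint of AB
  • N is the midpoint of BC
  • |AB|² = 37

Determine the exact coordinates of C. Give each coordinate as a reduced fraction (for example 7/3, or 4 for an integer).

1. C_x = 14  [C = 2·N−B = 2·(9, 13/2)−(4, 12)]
2. C_y = 1  [C = 2·N−B = 2·(9, 13/2)−(4, 12)]
   so C = (14, 1)

C = (14, 1)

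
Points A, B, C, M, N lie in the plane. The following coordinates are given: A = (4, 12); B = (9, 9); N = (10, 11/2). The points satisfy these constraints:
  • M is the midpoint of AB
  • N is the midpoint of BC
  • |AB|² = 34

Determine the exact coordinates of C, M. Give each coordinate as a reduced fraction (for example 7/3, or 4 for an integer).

1. M_x = 13/2  [2·M = A+B = (4, 12)+(9, 9)]
2. M_y = 21/2  [2·M = A+B = (4, 12)+(9, 9)]
   so M = (13/2, 21/2)
3. C_x = 11  [C = 2·N−B = 2·(10, 11/2)−(9, 9)]
4. C_y = 2  [C = 2·N−B = 2·(10, 11/2)−(9, 9)]
   so C = (11, 2)

C = (11, 2)
M = (13/2, 21/2)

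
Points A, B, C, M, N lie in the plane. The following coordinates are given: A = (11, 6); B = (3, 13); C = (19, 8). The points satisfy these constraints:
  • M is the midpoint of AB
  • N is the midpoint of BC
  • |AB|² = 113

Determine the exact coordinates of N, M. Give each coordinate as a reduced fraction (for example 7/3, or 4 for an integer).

1. M_x = 7  [2·M = A+B = (11, 6)+(3, 13)]
2. M_y = 19/2  [2·M = A+B = (11, 6)+(3, 13)]
   so M = (7, 19/2)
3. N_x = 11  [2·N = B+C = (3, 13)+(19, 8)]
4. N_y = 21/2  [2·N = B+C = (3, 13)+(19, 8)]
   so N = (11, 21/2)

N = (11, 21/2)
M = (7, 19/2)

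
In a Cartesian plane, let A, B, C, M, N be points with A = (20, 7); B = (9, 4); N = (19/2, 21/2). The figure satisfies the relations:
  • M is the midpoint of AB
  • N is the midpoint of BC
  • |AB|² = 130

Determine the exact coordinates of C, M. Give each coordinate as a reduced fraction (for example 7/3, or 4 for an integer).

C = (10, 17)
M = (29/2, 11/2)

1. M_x = 29/2  [2·M = A+B = (20, 7)+(9, 4)]
2. M_y = 11/2  [2·M = A+B = (20, 7)+(9, 4)]
   so M = (29/2, 11/2)
3. C_x = 10  [C = 2·N−B = 2·(19/2, 21/2)−(9, 4)]
4. C_y = 17  [C = 2·N−B = 2·(19/2, 21/2)−(9, 4)]
   so C = (10, 17)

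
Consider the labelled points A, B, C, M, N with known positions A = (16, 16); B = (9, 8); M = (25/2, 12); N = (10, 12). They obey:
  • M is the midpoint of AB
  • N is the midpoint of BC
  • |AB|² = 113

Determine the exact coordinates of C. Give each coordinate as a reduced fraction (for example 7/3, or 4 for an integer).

1. C_x = 11  [C = 2·N−B = 2·(10, 12)−(9, 8)]
2. C_y = 16  [C = 2·N−B = 2·(10, 12)−(9, 8)]
   so C = (11, 16)

C = (11, 16)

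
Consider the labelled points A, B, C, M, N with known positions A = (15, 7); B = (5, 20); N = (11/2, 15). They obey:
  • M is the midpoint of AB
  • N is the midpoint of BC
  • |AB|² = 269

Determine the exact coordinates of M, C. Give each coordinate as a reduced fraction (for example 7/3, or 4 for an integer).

M = (10, 27/2)
C = (6, 10)

1. M_x = 10  [2·M = A+B = (15, 7)+(5, 20)]
2. M_y = 27/2  [2·M = A+B = (15, 7)+(5, 20)]
   so M = (10, 27/2)
3. C_x = 6  [C = 2·N−B = 2·(11/2, 15)−(5, 20)]
4. C_y = 10  [C = 2·N−B = 2·(11/2, 15)−(5, 20)]
   so C = (6, 10)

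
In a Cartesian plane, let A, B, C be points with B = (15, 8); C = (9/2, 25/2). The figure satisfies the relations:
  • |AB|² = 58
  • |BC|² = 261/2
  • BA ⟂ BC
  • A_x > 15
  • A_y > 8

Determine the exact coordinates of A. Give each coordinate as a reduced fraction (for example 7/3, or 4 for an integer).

A = (18, 15)

1. A_x = 18  [[BA ⟂ BC ⇒ -21/2x+9/2y+243/2=0] ∩ [|A−(15, 8)|²=58]]
2. A_y = 15  [[BA ⟂ BC ⇒ -21/2x+9/2y+243/2=0] ∩ [|A−(15, 8)|²=58]]
   so A = (18, 15)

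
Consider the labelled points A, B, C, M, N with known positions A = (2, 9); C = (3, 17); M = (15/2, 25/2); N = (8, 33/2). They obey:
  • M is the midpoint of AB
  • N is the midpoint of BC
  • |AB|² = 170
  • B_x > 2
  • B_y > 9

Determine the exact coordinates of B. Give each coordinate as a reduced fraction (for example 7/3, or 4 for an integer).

1. B_x = 13  [B = 2·M−A = 2·(15/2, 25/2)−(2, 9)]
2. B_y = 16  [B = 2·M−A = 2·(15/2, 25/2)−(2, 9)]
   so B = (13, 16)

B = (13, 16)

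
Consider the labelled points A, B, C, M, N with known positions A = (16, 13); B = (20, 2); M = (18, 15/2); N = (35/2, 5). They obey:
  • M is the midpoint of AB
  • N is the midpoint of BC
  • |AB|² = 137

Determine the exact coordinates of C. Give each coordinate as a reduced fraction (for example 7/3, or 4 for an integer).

C = (15, 8)

1. C_x = 15  [C = 2·N−B = 2·(35/2, 5)−(20, 2)]
2. C_y = 8  [C = 2·N−B = 2·(35/2, 5)−(20, 2)]
   so C = (15, 8)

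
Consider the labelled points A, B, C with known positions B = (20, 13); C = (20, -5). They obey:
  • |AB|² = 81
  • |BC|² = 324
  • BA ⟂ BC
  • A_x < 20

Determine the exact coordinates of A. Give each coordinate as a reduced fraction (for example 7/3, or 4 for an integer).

1. A_x = 11  [[BA ⟂ BC ⇒ -18y+234=0] ∩ [|A−(20, 13)|²=81]]
2. A_y = 13  [[BA ⟂ BC ⇒ -18y+234=0] ∩ [|A−(20, 13)|²=81]]
   so A = (11, 13)

A = (11, 13)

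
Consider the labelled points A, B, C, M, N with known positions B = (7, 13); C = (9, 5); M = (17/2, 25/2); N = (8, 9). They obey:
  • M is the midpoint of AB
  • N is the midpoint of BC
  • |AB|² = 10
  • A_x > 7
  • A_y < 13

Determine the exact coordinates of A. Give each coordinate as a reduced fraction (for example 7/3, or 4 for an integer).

1. A_x = 10  [A = 2·M−B = 2·(17/2, 25/2)−(7, 13)]
2. A_y = 12  [A = 2·M−B = 2·(17/2, 25/2)−(7, 13)]
   so A = (10, 12)

A = (10, 12)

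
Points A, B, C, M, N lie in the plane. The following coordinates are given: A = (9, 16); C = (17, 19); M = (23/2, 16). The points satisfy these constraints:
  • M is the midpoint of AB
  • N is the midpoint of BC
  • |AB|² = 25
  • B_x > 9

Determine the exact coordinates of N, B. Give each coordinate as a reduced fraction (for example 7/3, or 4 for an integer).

N = (31/2, 35/2)
B = (14, 16)

1. B_x = 14  [B = 2·M−A = 2·(23/2, 16)−(9, 16)]
2. B_y = 16  [B = 2·M−A = 2·(23/2, 16)−(9, 16)]
   so B = (14, 16)
3. N_x = 31/2  [2·N = B+C = (14, 16)+(17, 19)]
4. N_y = 35/2  [2·N = B+C = (14, 16)+(17, 19)]
   so N = (31/2, 35/2)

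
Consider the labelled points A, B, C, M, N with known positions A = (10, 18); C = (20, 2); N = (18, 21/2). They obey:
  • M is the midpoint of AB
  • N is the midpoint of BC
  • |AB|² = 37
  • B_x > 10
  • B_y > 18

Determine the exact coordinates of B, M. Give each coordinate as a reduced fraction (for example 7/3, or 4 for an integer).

B = (16, 19)
M = (13, 37/2)

1. B_x = 16  [B = 2·N−C = 2·(18, 21/2)−(20, 2)]
2. B_y = 19  [B = 2·N−C = 2·(18, 21/2)−(20, 2)]
   so B = (16, 19)
3. M_x = 13  [2·M = A+B = (10, 18)+(16, 19)]
4. M_y = 37/2  [2·M = A+B = (10, 18)+(16, 19)]
   so M = (13, 37/2)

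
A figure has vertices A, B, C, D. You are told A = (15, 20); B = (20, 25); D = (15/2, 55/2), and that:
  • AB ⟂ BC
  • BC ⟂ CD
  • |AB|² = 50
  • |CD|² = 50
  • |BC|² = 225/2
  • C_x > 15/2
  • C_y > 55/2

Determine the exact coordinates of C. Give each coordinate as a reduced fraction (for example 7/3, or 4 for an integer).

1. C_x = 25/2  [[AB ⟂ BC ⇒ 5x+5y-225=0] ∩ [|C−(15/2, 55/2)|²=50]]
2. C_y = 65/2  [[AB ⟂ BC ⇒ 5x+5y-225=0] ∩ [|C−(15/2, 55/2)|²=50]]
   so C = (25/2, 65/2)

C = (25/2, 65/2)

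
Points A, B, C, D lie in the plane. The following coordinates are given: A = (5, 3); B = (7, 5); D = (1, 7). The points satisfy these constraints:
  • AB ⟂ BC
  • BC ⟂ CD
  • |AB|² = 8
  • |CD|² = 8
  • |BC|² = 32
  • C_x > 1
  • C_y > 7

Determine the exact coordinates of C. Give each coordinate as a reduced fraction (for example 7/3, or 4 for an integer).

1. C_x = 3  [[AB ⟂ BC ⇒ 2x+2y-24=0] ∩ [|C−(1, 7)|²=8]]
2. C_y = 9  [[AB ⟂ BC ⇒ 2x+2y-24=0] ∩ [|C−(1, 7)|²=8]]
   so C = (3, 9)

C = (3, 9)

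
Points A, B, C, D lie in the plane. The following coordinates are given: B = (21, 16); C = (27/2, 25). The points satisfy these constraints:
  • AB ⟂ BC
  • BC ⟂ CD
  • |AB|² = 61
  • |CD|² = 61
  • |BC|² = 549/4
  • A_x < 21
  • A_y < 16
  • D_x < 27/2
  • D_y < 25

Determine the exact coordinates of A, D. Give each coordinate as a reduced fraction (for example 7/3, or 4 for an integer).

A = (15, 11)
D = (15/2, 20)

1. A_x = 15  [[AB ⟂ BC ⇒ 15/2x-9y-27/2=0] ∩ [|A−(21, 16)|²=61]]
2. A_y = 11  [[AB ⟂ BC ⇒ 15/2x-9y-27/2=0] ∩ [|A−(21, 16)|²=61]]
   so A = (15, 11)
3. D_x = 15/2  [[BC ⟂ CD ⇒ -15/2x+9y-495/4=0] ∩ [|D−(27/2, 25)|²=61]]
4. D_y = 20  [[BC ⟂ CD ⇒ -15/2x+9y-495/4=0] ∩ [|D−(27/2, 25)|²=61]]
   so D = (15/2, 20)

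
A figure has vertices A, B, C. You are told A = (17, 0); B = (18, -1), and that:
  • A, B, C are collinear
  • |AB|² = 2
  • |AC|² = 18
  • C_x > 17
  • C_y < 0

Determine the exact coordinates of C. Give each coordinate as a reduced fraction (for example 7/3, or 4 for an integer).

1. C_x = 20  [[A, B, C are collinear ⇒ 1x+1y-17=0] ∩ [|C−(17, 0)|²=18]]
2. C_y = -3  [[A, B, C are collinear ⇒ 1x+1y-17=0] ∩ [|C−(17, 0)|²=18]]
   so C = (20, -3)

C = (20, -3)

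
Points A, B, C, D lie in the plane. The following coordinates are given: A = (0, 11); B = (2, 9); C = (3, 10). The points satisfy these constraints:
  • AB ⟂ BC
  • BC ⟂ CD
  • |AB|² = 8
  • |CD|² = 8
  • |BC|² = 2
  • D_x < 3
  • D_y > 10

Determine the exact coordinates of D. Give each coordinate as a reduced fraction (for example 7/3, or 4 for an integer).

D = (1, 12)

1. D_x = 1  [[BC ⟂ CD ⇒ 1x+1y-13=0] ∩ [|D−(3, 10)|²=8]]
2. D_y = 12  [[BC ⟂ CD ⇒ 1x+1y-13=0] ∩ [|D−(3, 10)|²=8]]
   so D = (1, 12)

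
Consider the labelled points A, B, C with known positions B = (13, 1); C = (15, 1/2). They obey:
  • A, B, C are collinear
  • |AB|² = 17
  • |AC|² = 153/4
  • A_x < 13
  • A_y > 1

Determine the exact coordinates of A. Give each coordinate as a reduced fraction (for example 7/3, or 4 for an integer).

1. A_x = 9  [[A, B, C are collinear ⇒ 1/2x+2y-17/2=0] ∩ [|A−(13, 1)|²=17]]
2. A_y = 2  [[A, B, C are collinear ⇒ 1/2x+2y-17/2=0] ∩ [|A−(13, 1)|²=17]]
   so A = (9, 2)

A = (9, 2)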